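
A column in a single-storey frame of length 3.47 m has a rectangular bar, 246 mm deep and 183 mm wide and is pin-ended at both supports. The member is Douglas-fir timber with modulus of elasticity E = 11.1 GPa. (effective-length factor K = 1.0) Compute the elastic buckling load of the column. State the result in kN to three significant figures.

P_cr ≈ 1140 kN

Buckling occurs about the weak axis: I_min = h·b³/12 with b = 183 mm (the shorter side).
I_min = 246×183³/12 = 1.256×10^8 mm⁴
I = 1.256×10^8 mm⁴ = 1.256×10^-4 m⁴
Effective length L_e = K·L = 1 × 3.47 = 3.470 m
P_cr = π²EI / L_e² = π² × 11.1×10⁹ × 1.256×10^-4 / 3.470² = 1.143×10^6 N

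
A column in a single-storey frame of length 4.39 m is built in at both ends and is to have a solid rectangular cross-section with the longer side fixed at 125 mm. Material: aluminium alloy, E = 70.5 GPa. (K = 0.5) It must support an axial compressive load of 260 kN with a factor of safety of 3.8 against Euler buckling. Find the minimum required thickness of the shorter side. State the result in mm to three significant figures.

Required P_cr = n·P = 3.8 × 260 = 988.0 kN
L_e = K·L = 0.5 × 4.39 = 2.195 m
Required I = P_cr·L_e²/(π²E) = 9.880×10^5 × 2.195² / (π² × 7.05×10^10) = 6.841×10^-6 m⁴
I_req = 6.841×10^6 mm⁴
Rectangle, weak axis: I_min = h·b³/12 with h = 125 mm fixed  ⇒  b = (12I/h)^(1/3) = 86.9 mm

b ≈ 86.9 mm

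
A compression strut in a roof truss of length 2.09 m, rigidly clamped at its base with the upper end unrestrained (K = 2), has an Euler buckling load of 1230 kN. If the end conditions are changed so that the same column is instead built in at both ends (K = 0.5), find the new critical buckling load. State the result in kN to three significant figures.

P_cr ≈ 19700 kN

P_cr ∝ 1/K², so P_cr,new = P_cr,old × (K_old/K_new)² = 1230 × (2/0.5)²
= 1230 × 16.00 = 19700 kN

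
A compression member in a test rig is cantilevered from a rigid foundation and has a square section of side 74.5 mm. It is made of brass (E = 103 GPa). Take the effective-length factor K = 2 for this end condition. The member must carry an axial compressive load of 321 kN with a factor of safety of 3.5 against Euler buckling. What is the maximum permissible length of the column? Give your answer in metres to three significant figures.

L_max ≈ 0.762 m

I = a⁴/12 = 74.5⁴/12 = 2.567×10^6 mm⁴
I = 2.567×10^-6 m⁴
Required critical load P_cr = n·P = 3.5 × 321 = 1124 kN = 1.123×10^6 N
From P_cr = π²EI/(K·L)²:  L = (1/K)·√(π²EI/P_cr) = (1/2)·√(π²×1.03×10^11×2.567×10^-6/1.123×10^6)
L = 0.762 m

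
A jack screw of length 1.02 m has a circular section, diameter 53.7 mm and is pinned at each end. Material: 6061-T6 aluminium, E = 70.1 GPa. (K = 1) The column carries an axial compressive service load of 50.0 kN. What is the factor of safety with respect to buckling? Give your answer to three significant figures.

I = πd⁴/64 = π×53.7⁴/64 = 4.082×10^5 mm⁴
I = 4.082×10^5 mm⁴ = 4.082×10^-7 m⁴
Effective length L_e = K·L = 1 × 1.02 = 1.020 m
P_cr = π²EI / L_e² = π² × 70.1×10⁹ × 4.082×10^-7 / 1.020² = 2.714×10^5 N
Factor of safety n = P_cr / P = 271.45 / 50.0 = 5.43

n ≈ 5.43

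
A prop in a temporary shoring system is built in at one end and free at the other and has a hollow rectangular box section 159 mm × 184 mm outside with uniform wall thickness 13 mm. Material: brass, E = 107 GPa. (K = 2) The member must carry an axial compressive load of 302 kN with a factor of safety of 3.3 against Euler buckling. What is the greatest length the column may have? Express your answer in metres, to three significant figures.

L_max ≈ 2.85 m

Inner dimensions: h_i = 184 − 2×13 = 158.0 mm, b_i = 159 − 2×13 = 133.0 mm
Weak-axis I_min = (h_o·b_o³ − h_i·b_i³)/12 with b_o = 159, b_i = 133.0 mm (shorter outer/inner sides).
I_min = (184×159³ − 158.0×133.0³)/12 = 3.066×10^7 mm⁴
I = 3.066×10^-5 m⁴
Required critical load P_cr = n·P = 3.3 × 302 = 996.6 kN = 9.966×10^5 N
From P_cr = π²EI/(K·L)²:  L = (1/K)·√(π²EI/P_cr) = (1/2)·√(π²×1.07×10^11×3.066×10^-5/9.966×10^5)
L = 2.85 m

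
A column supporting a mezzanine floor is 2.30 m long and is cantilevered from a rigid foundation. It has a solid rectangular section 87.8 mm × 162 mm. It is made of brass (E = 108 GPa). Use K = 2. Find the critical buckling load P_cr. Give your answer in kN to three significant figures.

Buckling occurs about the weak axis: I_min = h·b³/12 with b = 87.8 mm (the shorter side).
I_min = 162×87.8³/12 = 9.137×10^6 mm⁴
I = 9.137×10^6 mm⁴ = 9.137×10^-6 m⁴
Effective length L_e = K·L = 2 × 2.30 = 4.600 m
P_cr = π²EI / L_e² = π² × 108×10⁹ × 9.137×10^-6 / 4.600² = 4.603×10^5 N

P_cr ≈ 460 kN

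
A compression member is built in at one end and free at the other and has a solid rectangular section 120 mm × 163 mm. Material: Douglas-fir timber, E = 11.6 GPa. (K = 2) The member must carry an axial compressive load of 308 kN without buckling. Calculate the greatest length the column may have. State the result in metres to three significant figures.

Buckling occurs about the weak axis: I_min = h·b³/12 with b = 120 mm (the shorter side).
I_min = 163×120³/12 = 2.347×10^7 mm⁴
I = 2.347×10^-5 m⁴
At the buckling limit P_cr = P = 3.080×10^5 N
From P_cr = π²EI/(K·L)²:  L = (1/K)·√(π²EI/P_cr) = (1/2)·√(π²×1.16×10^10×2.347×10^-5/3.080×10^5)
L = 1.48 m

L_max ≈ 1.48 m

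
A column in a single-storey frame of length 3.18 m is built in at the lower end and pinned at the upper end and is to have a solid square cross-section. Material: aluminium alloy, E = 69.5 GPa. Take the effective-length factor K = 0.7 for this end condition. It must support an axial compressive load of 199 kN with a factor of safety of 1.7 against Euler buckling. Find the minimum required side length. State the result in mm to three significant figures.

a ≈ 73.6 mm

Required P_cr = n·P = 1.7 × 199 = 338.3 kN
L_e = K·L = 0.7 × 3.18 = 2.226 m
Required I = P_cr·L_e²/(π²E) = 3.383×10^5 × 2.226² / (π² × 6.95×10^10) = 2.444×10^-6 m⁴
I_req = 2.444×10^6 mm⁴
Solid square: I = a⁴/12  ⇒  a = (12I)^(1/4) = (12×2.444×10^6)^(1/4) = 73.6 mm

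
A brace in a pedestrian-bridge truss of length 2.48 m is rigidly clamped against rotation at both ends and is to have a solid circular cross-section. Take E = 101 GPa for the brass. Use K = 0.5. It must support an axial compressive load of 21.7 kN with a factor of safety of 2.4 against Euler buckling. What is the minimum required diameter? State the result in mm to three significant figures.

d ≈ 35.8 mm

Required P_cr = n·P = 2.4 × 21.7 = 52.08 kN
L_e = K·L = 0.5 × 2.48 = 1.240 m
Required I = P_cr·L_e²/(π²E) = 5.208×10^4 × 1.240² / (π² × 1.01×10^11) = 8.033×10^-8 m⁴
I_req = 8.033×10^4 mm⁴
Solid circle: I = πd⁴/64  ⇒  d = (64I/π)^(1/4) = (64×8.033×10^4/π)^(1/4) = 35.8 mm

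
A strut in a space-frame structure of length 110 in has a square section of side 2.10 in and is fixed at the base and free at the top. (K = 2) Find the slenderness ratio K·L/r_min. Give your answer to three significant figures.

λ ≈ 363

I = a⁴/12 = 2.10⁴/12 = 1.621 in⁴
A = 4.410 in²;  r_min = √(I/A) = √(1.621/4.410) = 0.6062 in
L_e = K·L = 2 × 110 = 220.0 in
λ = L_e / r_min = 220.00 / 0.6062 = 363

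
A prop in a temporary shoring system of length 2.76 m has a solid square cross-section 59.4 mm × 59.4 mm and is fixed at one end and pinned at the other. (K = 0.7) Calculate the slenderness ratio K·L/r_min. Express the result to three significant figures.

λ ≈ 113

For a square r = a/√12 = 59.4/√12 = 17.15 mm
L_e = K·L = 0.7 × 2.76 m = 1.932 m = 1932.0 mm
λ = L_e / r_min = 1932.0 / 17.15 = 113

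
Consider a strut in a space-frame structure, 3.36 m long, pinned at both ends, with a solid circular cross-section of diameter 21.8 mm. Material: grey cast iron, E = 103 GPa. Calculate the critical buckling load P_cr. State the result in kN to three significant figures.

P_cr ≈ 0.998 kN

I = πd⁴/64 = π×21.8⁴/64 = 1.109×10^4 mm⁴
I = 1.109×10^4 mm⁴ = 1.109×10^-8 m⁴
Effective length L_e = K·L = 1 × 3.36 = 3.360 m
P_cr = π²EI / L_e² = π² × 103×10⁹ × 1.109×10^-8 / 3.360² = 998.3 N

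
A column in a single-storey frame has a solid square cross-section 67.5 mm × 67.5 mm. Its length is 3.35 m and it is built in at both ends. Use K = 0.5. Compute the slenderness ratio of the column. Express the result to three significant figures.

λ ≈ 86.0

For a square r = a/√12 = 67.5/√12 = 19.49 mm
L_e = K·L = 0.5 × 3.35 m = 1.675 m = 1675.0 mm
λ = L_e / r_min = 1675.0 / 19.49 = 86.0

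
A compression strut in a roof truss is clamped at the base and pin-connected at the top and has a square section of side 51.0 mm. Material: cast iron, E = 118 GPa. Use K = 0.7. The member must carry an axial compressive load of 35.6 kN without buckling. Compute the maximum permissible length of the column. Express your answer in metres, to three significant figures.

L_max ≈ 6.14 m

I = a⁴/12 = 51.0⁴/12 = 5.638×10^5 mm⁴
I = 5.638×10^-7 m⁴
At the buckling limit P_cr = P = 3.560×10^4 N
From P_cr = π²EI/(K·L)²:  L = (1/K)·√(π²EI/P_cr) = (1/0.7)·√(π²×1.18×10^11×5.638×10^-7/3.560×10^4)
L = 6.14 m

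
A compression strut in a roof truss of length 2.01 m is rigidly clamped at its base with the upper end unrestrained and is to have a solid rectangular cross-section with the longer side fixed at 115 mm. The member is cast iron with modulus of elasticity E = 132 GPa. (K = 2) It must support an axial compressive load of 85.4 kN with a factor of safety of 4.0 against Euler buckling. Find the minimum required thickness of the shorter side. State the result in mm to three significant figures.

b ≈ 76.2 mm

Required P_cr = n·P = 4.0 × 85.4 = 341.6 kN
L_e = K·L = 2 × 2.01 = 4.020 m
Required I = P_cr·L_e²/(π²E) = 3.416×10^5 × 4.020² / (π² × 1.32×10^11) = 4.237×10^-6 m⁴
I_req = 4.237×10^6 mm⁴
Rectangle, weak axis: I_min = h·b³/12 with h = 115 mm fixed  ⇒  b = (12I/h)^(1/3) = 76.2 mm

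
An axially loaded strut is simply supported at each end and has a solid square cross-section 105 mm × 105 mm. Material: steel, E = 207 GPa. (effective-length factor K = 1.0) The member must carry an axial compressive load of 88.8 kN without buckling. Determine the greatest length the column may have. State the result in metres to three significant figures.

L_max ≈ 15.3 m

I = a⁴/12 = 105⁴/12 = 1.013×10^7 mm⁴
I = 1.013×10^-5 m⁴
At the buckling limit P_cr = P = 8.880×10^4 N
From P_cr = π²EI/(K·L)²:  L = (1/K)·√(π²EI/P_cr) = (1/1)·√(π²×2.07×10^11×1.013×10^-5/8.880×10^4)
L = 15.3 m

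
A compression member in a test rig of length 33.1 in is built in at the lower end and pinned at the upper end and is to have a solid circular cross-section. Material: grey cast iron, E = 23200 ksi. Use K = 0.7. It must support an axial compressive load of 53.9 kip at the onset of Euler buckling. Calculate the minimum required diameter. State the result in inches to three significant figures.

d ≈ 1.27 in

L_e = K·L = 0.7 × 33.1 = 23.17 in
Required I = P_cr·L_e²/(π²E) = 5.390×10^4 × 23.17² / (π² × 2.32×10^7) = 0.1264 in⁴
Solid circle: I = πd⁴/64  ⇒  d = (64I/π)^(1/4) = (64×0.1264/π)^(1/4) = 1.27 in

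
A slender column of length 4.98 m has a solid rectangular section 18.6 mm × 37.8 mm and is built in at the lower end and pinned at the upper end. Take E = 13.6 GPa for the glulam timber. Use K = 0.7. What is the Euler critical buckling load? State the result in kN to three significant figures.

P_cr ≈ 0.224 kN

Buckling occurs about the weak axis: I_min = h·b³/12 with b = 18.6 mm (the shorter side).
I_min = 37.8×18.6³/12 = 2.027×10^4 mm⁴
I = 2.027×10^4 mm⁴ = 2.027×10^-8 m⁴
Effective length L_e = K·L = 0.7 × 4.98 = 3.486 m
P_cr = π²EI / L_e² = π² × 13.6×10⁹ × 2.027×10^-8 / 3.486² = 223.9 N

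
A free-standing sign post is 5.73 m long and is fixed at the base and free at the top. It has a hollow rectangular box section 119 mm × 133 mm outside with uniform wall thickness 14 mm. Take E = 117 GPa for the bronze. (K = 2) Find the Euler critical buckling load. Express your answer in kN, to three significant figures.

P_cr ≈ 106 kN

Inner dimensions: h_i = 133 − 2×14 = 105.0 mm, b_i = 119 − 2×14 = 91.00 mm
Weak-axis I_min = (h_o·b_o³ − h_i·b_i³)/12 with b_o = 119, b_i = 91.00 mm (shorter outer/inner sides).
I_min = (133×119³ − 105.0×91.00³)/12 = 1.208×10^7 mm⁴
I = 1.208×10^7 mm⁴ = 1.208×10^-5 m⁴
Effective length L_e = K·L = 2 × 5.73 = 11.46 m
P_cr = π²EI / L_e² = π² × 117×10⁹ × 1.208×10^-5 / 11.46² = 1.062×10^5 N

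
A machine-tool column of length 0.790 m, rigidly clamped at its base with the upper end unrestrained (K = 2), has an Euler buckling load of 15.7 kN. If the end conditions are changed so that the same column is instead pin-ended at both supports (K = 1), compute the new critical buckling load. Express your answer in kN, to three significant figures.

P_cr ≈ 62.8 kN

P_cr ∝ 1/K², so P_cr,new = P_cr,old × (K_old/K_new)² = 15.7 × (2/1)²
= 15.7 × 4.000 = 62.8 kN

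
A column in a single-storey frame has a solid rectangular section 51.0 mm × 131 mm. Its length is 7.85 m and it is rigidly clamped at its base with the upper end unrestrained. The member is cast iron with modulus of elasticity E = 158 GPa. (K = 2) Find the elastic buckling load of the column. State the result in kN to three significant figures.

Buckling occurs about the weak axis: I_min = h·b³/12 with b = 51.0 mm (the shorter side).
I_min = 131×51.0³/12 = 1.448×10^6 mm⁴
I = 1.448×10^6 mm⁴ = 1.448×10^-6 m⁴
Effective length L_e = K·L = 2 × 7.85 = 15.70 m
P_cr = π²EI / L_e² = π² × 158×10⁹ × 1.448×10^-6 / 15.70² = 9.161×10^3 N

P_cr ≈ 9.16 kN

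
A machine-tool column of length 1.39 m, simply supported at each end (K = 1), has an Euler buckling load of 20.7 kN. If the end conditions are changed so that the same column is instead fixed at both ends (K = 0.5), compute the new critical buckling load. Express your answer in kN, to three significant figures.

P_cr ∝ 1/K², so P_cr,new = P_cr,old × (K_old/K_new)² = 20.7 × (1/0.5)²
= 20.7 × 4.000 = 82.8 kN

P_cr ≈ 82.8 kN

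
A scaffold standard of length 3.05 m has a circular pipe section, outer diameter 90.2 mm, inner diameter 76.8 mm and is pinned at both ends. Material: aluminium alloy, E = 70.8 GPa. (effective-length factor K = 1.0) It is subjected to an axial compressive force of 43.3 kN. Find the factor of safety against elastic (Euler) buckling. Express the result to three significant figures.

d_o = 90.2 mm, d_i = 76.8 mm
I = π(d_o⁴ − d_i⁴)/64 = π(90.2⁴ − 76.80⁴)/64 = 1.542×10^6 mm⁴
I = 1.542×10^6 mm⁴ = 1.542×10^-6 m⁴
Effective length L_e = K·L = 1 × 3.05 = 3.050 m
P_cr = π²EI / L_e² = π² × 70.8×10⁹ × 1.542×10^-6 / 3.050² = 1.158×10^5 N
Factor of safety n = P_cr / P = 115.80 / 43.3 = 2.67

n ≈ 2.67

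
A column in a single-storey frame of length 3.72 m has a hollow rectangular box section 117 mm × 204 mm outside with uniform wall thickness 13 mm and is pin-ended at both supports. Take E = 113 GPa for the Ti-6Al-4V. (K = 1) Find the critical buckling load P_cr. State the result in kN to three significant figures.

Inner dimensions: h_i = 204 − 2×13 = 178.0 mm, b_i = 117 − 2×13 = 91.00 mm
Weak-axis I_min = (h_o·b_o³ − h_i·b_i³)/12 with b_o = 117, b_i = 91.00 mm (shorter outer/inner sides).
I_min = (204×117³ − 178.0×91.00³)/12 = 1.605×10^7 mm⁴
I = 1.605×10^7 mm⁴ = 1.605×10^-5 m⁴
Effective length L_e = K·L = 1 × 3.72 = 3.720 m
P_cr = π²EI / L_e² = π² × 113×10⁹ × 1.605×10^-5 / 3.720² = 1.293×10^6 N

P_cr ≈ 1290 kN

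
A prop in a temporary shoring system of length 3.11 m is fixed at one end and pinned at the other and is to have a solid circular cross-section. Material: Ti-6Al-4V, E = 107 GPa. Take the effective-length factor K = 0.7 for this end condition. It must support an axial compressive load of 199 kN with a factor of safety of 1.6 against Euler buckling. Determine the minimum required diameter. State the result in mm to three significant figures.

d ≈ 73.5 mm

Required P_cr = n·P = 1.6 × 199 = 318.4 kN
L_e = K·L = 0.7 × 3.11 = 2.177 m
Required I = P_cr·L_e²/(π²E) = 3.184×10^5 × 2.177² / (π² × 1.07×10^11) = 1.429×10^-6 m⁴
I_req = 1.429×10^6 mm⁴
Solid circle: I = πd⁴/64  ⇒  d = (64I/π)^(1/4) = (64×1.429×10^6/π)^(1/4) = 73.5 mm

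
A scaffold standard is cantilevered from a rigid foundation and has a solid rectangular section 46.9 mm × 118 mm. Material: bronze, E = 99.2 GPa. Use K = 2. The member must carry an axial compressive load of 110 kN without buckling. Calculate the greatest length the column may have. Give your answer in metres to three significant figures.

Buckling occurs about the weak axis: I_min = h·b³/12 with b = 46.9 mm (the shorter side).
I_min = 118×46.9³/12 = 1.014×10^6 mm⁴
I = 1.014×10^-6 m⁴
At the buckling limit P_cr = P = 1.100×10^5 N
From P_cr = π²EI/(K·L)²:  L = (1/K)·√(π²EI/P_cr) = (1/2)·√(π²×9.92×10^10×1.014×10^-6/1.100×10^5)
L = 1.50 m

L_max ≈ 1.50 m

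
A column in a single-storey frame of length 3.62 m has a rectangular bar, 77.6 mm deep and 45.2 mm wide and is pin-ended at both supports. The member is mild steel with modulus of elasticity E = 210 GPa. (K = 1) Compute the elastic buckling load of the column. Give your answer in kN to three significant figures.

Buckling occurs about the weak axis: I_min = h·b³/12 with b = 45.2 mm (the shorter side).
I_min = 77.6×45.2³/12 = 5.972×10^5 mm⁴
I = 5.972×10^5 mm⁴ = 5.972×10^-7 m⁴
Effective length L_e = K·L = 1 × 3.62 = 3.620 m
P_cr = π²EI / L_e² = π² × 210×10⁹ × 5.972×10^-7 / 3.620² = 9.445×10^4 N

P_cr ≈ 94.4 kN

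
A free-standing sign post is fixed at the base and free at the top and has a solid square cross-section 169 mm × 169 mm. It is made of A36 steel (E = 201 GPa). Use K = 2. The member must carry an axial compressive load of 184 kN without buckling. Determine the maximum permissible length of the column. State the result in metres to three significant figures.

L_max ≈ 13.5 m

I = a⁴/12 = 169⁴/12 = 6.798×10^7 mm⁴
I = 6.798×10^-5 m⁴
At the buckling limit P_cr = P = 1.840×10^5 N
From P_cr = π²EI/(K·L)²:  L = (1/K)·√(π²EI/P_cr) = (1/2)·√(π²×2.01×10^11×6.798×10^-5/1.840×10^5)
L = 13.5 m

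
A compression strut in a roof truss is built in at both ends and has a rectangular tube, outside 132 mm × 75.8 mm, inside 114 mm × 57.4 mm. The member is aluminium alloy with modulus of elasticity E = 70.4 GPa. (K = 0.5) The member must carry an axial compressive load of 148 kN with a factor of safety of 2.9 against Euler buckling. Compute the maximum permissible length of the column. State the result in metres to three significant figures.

L_max ≈ 4.40 m

Weak-axis I_min = (h_o·b_o³ − h_i·b_i³)/12 with b_o = 75.8, b_i = 57.40 mm (shorter outer/inner sides).
I_min = (132×75.8³ − 114.0×57.40³)/12 = 2.994×10^6 mm⁴
I = 2.994×10^-6 m⁴
Required critical load P_cr = n·P = 2.9 × 148 = 429.2 kN = 4.292×10^5 N
From P_cr = π²EI/(K·L)²:  L = (1/K)·√(π²EI/P_cr) = (1/0.5)·√(π²×7.04×10^10×2.994×10^-6/4.292×10^5)
L = 4.40 m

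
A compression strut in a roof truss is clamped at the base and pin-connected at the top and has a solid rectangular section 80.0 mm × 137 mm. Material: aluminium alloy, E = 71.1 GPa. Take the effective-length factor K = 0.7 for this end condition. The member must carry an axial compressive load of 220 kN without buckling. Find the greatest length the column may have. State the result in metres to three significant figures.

Buckling occurs about the weak axis: I_min = h·b³/12 with b = 80.0 mm (the shorter side).
I_min = 137×80.0³/12 = 5.845×10^6 mm⁴
I = 5.845×10^-6 m⁴
At the buckling limit P_cr = P = 2.200×10^5 N
From P_cr = π²EI/(K·L)²:  L = (1/K)·√(π²EI/P_cr) = (1/0.7)·√(π²×7.11×10^10×5.845×10^-6/2.200×10^5)
L = 6.17 m

L_max ≈ 6.17 m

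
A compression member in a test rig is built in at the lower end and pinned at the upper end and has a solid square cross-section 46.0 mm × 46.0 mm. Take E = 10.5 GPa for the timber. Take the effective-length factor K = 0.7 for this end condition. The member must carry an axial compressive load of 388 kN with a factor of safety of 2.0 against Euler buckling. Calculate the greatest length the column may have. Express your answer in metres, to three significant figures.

L_max ≈ 0.319 m

I = a⁴/12 = 46.0⁴/12 = 3.731×10^5 mm⁴
I = 3.731×10^-7 m⁴
Required critical load P_cr = n·P = 2.0 × 388 = 776.0 kN = 7.760×10^5 N
From P_cr = π²EI/(K·L)²:  L = (1/K)·√(π²EI/P_cr) = (1/0.7)·√(π²×1.05×10^10×3.731×10^-7/7.760×10^5)
L = 0.319 m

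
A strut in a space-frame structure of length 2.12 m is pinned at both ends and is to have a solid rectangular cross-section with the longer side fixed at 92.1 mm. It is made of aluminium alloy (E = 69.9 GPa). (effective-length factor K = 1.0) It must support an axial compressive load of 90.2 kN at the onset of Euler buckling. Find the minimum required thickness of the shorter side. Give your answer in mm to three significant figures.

b ≈ 42.5 mm

L_e = K·L = 1 × 2.12 = 2.120 m
Required I = P_cr·L_e²/(π²E) = 9.020×10^4 × 2.120² / (π² × 6.99×10^10) = 5.876×10^-7 m⁴
I_req = 5.876×10^5 mm⁴
Rectangle, weak axis: I_min = h·b³/12 with h = 92.1 mm fixed  ⇒  b = (12I/h)^(1/3) = 42.5 mm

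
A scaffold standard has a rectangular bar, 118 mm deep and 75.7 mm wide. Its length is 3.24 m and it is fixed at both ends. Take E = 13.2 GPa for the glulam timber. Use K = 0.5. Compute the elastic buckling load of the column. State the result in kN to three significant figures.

Buckling occurs about the weak axis: I_min = h·b³/12 with b = 75.7 mm (the shorter side).
I_min = 118×75.7³/12 = 4.266×10^6 mm⁴
I = 4.266×10^6 mm⁴ = 4.266×10^-6 m⁴
Effective length L_e = K·L = 0.5 × 3.24 = 1.620 m
P_cr = π²EI / L_e² = π² × 13.2×10⁹ × 4.266×10^-6 / 1.620² = 2.118×10^5 N

P_cr ≈ 212 kN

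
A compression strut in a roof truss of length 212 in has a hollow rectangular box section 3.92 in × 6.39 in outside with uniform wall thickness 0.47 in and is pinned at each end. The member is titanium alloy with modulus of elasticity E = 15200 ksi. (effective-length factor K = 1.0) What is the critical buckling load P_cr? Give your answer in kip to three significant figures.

Inner dimensions: h_i = 6.39 − 2×0.47 = 5.450 in, b_i = 3.92 − 2×0.47 = 2.980 in
Weak-axis I_min = (h_o·b_o³ − h_i·b_i³)/12 with b_o = 3.92, b_i = 2.980 in (shorter outer/inner sides).
I_min = (6.39×3.92³ − 5.450×2.980³)/12 = 20.06 in⁴
Effective length L_e = K·L = 1 × 212 = 212.0 in
P_cr = π²EI / L_e² = π² × 15200×10³ × 20.06 / 212.0² = 6.695×10^4 lb

P_cr ≈ 66.9 kip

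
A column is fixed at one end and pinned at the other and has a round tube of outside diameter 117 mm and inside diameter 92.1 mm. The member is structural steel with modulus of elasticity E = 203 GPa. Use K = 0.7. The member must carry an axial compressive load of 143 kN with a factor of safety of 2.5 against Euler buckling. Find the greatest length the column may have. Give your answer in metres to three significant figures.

L_max ≈ 8.05 m

d_o = 117 mm, d_i = 92.1 mm
I = π(d_o⁴ − d_i⁴)/64 = π(117⁴ − 92.10⁴)/64 = 5.667×10^6 mm⁴
I = 5.667×10^-6 m⁴
Required critical load P_cr = n·P = 2.5 × 143 = 357.5 kN = 3.575×10^5 N
From P_cr = π²EI/(K·L)²:  L = (1/K)·√(π²EI/P_cr) = (1/0.7)·√(π²×2.03×10^11×5.667×10^-6/3.575×10^5)
L = 8.05 m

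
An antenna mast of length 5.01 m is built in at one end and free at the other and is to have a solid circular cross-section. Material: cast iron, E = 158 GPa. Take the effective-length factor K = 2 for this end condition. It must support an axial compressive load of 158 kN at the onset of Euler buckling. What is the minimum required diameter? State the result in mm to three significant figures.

d ≈ 120 mm

L_e = K·L = 2 × 5.01 = 10.02 m
Required I = P_cr·L_e²/(π²E) = 1.580×10^5 × 10.02² / (π² × 1.58×10^11) = 1.017×10^-5 m⁴
I_req = 1.017×10^7 mm⁴
Solid circle: I = πd⁴/64  ⇒  d = (64I/π)^(1/4) = (64×1.017×10^7/π)^(1/4) = 120 mm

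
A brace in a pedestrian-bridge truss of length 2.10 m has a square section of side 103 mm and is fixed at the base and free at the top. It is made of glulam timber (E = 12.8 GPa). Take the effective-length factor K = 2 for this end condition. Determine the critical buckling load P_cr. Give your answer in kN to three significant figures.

P_cr ≈ 67.2 kN

I = a⁴/12 = 103⁴/12 = 9.379×10^6 mm⁴
I = 9.379×10^6 mm⁴ = 9.379×10^-6 m⁴
Effective length L_e = K·L = 2 × 2.10 = 4.200 m
P_cr = π²EI / L_e² = π² × 12.8×10⁹ × 9.379×10^-6 / 4.200² = 6.717×10^4 N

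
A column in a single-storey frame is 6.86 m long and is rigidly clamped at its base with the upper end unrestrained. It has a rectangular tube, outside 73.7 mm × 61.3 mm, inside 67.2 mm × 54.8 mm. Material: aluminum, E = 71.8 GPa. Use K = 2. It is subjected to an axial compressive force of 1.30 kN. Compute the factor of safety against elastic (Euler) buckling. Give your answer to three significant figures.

Weak-axis I_min = (h_o·b_o³ − h_i·b_i³)/12 with b_o = 61.3, b_i = 54.80 mm (shorter outer/inner sides).
I_min = (73.7×61.3³ − 67.20×54.80³)/12 = 4.931×10^5 mm⁴
I = 4.931×10^5 mm⁴ = 4.931×10^-7 m⁴
Effective length L_e = K·L = 2 × 6.86 = 13.72 m
P_cr = π²EI / L_e² = π² × 71.8×10⁹ × 4.931×10^-7 / 13.72² = 1.856×10^3 N
Factor of safety n = P_cr / P = 1.8565 / 1.30 = 1.43

n ≈ 1.43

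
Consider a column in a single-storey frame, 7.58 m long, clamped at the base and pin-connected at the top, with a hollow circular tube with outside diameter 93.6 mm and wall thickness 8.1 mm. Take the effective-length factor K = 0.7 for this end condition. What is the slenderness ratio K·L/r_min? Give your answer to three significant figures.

Inner diameter d_i = 93.6 − 2×8.1 = 77.40 mm
I = π(d_o⁴ − d_i⁴)/64 = π(93.6⁴ − 77.40⁴)/64 = 2.006×10^6 mm⁴
A = 2.176×10^3 mm²;  r_min = √(I/A) = √(2.006×10^6/2.176×10^3) = 30.36 mm
L_e = K·L = 0.7 × 7.58 m = 5.306 m = 5306.0 mm
λ = L_e / r_min = 5306.0 / 30.36 = 175

λ ≈ 175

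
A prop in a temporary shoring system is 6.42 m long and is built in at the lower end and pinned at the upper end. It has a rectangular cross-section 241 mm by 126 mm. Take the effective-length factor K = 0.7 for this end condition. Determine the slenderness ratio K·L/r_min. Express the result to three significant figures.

For a rectangle r_min = b/√12 = 126/√12 = 36.37 mm
L_e = K·L = 0.7 × 6.42 m = 4.494 m = 4494.0 mm
λ = L_e / r_min = 4494.0 / 36.37 = 124

λ ≈ 124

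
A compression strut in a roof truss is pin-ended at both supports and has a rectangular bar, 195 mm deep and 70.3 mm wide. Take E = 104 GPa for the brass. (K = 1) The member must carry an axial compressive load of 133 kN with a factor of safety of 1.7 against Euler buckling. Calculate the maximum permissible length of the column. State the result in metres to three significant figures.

Buckling occurs about the weak axis: I_min = h·b³/12 with b = 70.3 mm (the shorter side).
I_min = 195×70.3³/12 = 5.646×10^6 mm⁴
I = 5.646×10^-6 m⁴
Required critical load P_cr = n·P = 1.7 × 133 = 226.1 kN = 2.261×10^5 N
From P_cr = π²EI/(K·L)²:  L = (1/K)·√(π²EI/P_cr) = (1/1)·√(π²×1.04×10^11×5.646×10^-6/2.261×10^5)
L = 5.06 m

L_max ≈ 5.06 m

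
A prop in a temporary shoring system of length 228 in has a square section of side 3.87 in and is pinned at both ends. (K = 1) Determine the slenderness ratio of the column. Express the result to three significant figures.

For a square r = a/√12 = 3.87/√12 = 1.117 in
L_e = K·L = 1 × 228 = 228.0 in
λ = L_e / r_min = 228.00 / 1.117 = 204

λ ≈ 204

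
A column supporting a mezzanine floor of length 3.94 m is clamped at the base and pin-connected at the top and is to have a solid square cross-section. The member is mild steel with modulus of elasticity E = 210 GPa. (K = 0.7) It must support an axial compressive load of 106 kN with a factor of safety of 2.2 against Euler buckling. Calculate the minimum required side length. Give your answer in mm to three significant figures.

a ≈ 56.6 mm

Required P_cr = n·P = 2.2 × 106 = 233.2 kN
L_e = K·L = 0.7 × 3.94 = 2.758 m
Required I = P_cr·L_e²/(π²E) = 2.332×10^5 × 2.758² / (π² × 2.10×10^11) = 8.559×10^-7 m⁴
I_req = 8.559×10^5 mm⁴
Solid square: I = a⁴/12  ⇒  a = (12I)^(1/4) = (12×8.559×10^5)^(1/4) = 56.6 mm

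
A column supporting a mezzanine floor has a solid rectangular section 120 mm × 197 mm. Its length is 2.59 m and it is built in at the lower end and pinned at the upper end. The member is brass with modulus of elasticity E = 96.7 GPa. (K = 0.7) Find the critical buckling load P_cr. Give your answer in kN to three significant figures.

Buckling occurs about the weak axis: I_min = h·b³/12 with b = 120 mm (the shorter side).
I_min = 197×120³/12 = 2.837×10^7 mm⁴
I = 2.837×10^7 mm⁴ = 2.837×10^-5 m⁴
Effective length L_e = K·L = 0.7 × 2.59 = 1.813 m
P_cr = π²EI / L_e² = π² × 96.7×10⁹ × 2.837×10^-5 / 1.813² = 8.237×10^6 N

P_cr ≈ 8240 kN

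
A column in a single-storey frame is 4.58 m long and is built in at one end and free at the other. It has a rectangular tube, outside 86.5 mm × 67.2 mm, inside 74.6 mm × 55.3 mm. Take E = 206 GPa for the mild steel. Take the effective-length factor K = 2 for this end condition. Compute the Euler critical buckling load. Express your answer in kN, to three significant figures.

P_cr ≈ 27.5 kN

Weak-axis I_min = (h_o·b_o³ − h_i·b_i³)/12 with b_o = 67.2, b_i = 55.30 mm (shorter outer/inner sides).
I_min = (86.5×67.2³ − 74.60×55.30³)/12 = 1.136×10^6 mm⁴
I = 1.136×10^6 mm⁴ = 1.136×10^-6 m⁴
Effective length L_e = K·L = 2 × 4.58 = 9.160 m
P_cr = π²EI / L_e² = π² × 206×10⁹ × 1.136×10^-6 / 9.160² = 2.753×10^4 N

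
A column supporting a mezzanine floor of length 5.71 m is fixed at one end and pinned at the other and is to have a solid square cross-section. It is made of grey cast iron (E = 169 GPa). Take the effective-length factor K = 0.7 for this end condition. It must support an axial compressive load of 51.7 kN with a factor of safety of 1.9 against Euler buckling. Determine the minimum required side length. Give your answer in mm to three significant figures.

Required P_cr = n·P = 1.9 × 51.7 = 98.23 kN
L_e = K·L = 0.7 × 5.71 = 3.997 m
Required I = P_cr·L_e²/(π²E) = 9.823×10^4 × 3.997² / (π² × 1.69×10^11) = 9.409×10^-7 m⁴
I_req = 9.409×10^5 mm⁴
Solid square: I = a⁴/12  ⇒  a = (12I)^(1/4) = (12×9.409×10^5)^(1/4) = 58.0 mm

a ≈ 58.0 mm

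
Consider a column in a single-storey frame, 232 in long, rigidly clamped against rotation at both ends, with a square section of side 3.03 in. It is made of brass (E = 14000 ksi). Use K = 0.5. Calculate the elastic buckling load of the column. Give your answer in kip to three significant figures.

I = a⁴/12 = 3.03⁴/12 = 7.024 in⁴
Effective length L_e = K·L = 0.5 × 232 = 116.0 in
P_cr = π²EI / L_e² = π² × 14000×10³ × 7.024 / 116.0² = 7.213×10^4 lb

P_cr ≈ 72.1 kip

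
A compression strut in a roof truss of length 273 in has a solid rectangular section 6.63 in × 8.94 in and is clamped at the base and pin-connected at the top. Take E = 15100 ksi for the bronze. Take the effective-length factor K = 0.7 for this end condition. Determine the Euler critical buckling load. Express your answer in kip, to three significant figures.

P_cr ≈ 886 kip

Buckling occurs about the weak axis: I_min = h·b³/12 with b = 6.63 in (the shorter side).
I_min = 8.94×6.63³/12 = 217.1 in⁴
Effective length L_e = K·L = 0.7 × 273 = 191.1 in
P_cr = π²EI / L_e² = π² × 15100×10³ × 217.1 / 191.1² = 8.860×10^5 lb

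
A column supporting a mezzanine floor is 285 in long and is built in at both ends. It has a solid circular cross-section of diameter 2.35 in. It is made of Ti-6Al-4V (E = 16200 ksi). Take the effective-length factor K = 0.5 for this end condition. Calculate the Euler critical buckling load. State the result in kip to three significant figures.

I = πd⁴/64 = π×2.35⁴/64 = 1.497 in⁴
Effective length L_e = K·L = 0.5 × 285 = 142.5 in
P_cr = π²EI / L_e² = π² × 16200×10³ × 1.497 / 142.5² = 1.179×10^4 lb

P_cr ≈ 11.8 kip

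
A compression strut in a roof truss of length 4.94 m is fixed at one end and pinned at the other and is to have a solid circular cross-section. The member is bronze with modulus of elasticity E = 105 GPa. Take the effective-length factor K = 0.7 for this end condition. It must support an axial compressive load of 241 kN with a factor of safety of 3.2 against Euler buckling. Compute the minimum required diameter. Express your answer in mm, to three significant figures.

Required P_cr = n·P = 3.2 × 241 = 771.2 kN
L_e = K·L = 0.7 × 4.94 = 3.458 m
Required I = P_cr·L_e²/(π²E) = 7.712×10^5 × 3.458² / (π² × 1.05×10^11) = 8.899×10^-6 m⁴
I_req = 8.899×10^6 mm⁴
Solid circle: I = πd⁴/64  ⇒  d = (64I/π)^(1/4) = (64×8.899×10^6/π)^(1/4) = 116 mm

d ≈ 116 mm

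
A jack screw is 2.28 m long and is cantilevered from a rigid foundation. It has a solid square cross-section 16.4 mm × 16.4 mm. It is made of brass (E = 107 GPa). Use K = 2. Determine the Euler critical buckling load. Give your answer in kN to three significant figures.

P_cr ≈ 0.306 kN

I = a⁴/12 = 16.4⁴/12 = 6.028×10^3 mm⁴
I = 6.028×10^3 mm⁴ = 6.028×10^-9 m⁴
Effective length L_e = K·L = 2 × 2.28 = 4.560 m
P_cr = π²EI / L_e² = π² × 107×10⁹ × 6.028×10^-9 / 4.560² = 306.2 N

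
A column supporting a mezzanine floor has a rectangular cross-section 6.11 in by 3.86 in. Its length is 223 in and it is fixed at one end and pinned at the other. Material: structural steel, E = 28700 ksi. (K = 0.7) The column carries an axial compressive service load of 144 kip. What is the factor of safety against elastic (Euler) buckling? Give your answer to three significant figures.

n ≈ 2.36

Buckling occurs about the weak axis: I_min = h·b³/12 with b = 3.86 in (the shorter side).
I_min = 6.11×3.86³/12 = 29.28 in⁴
Effective length L_e = K·L = 0.7 × 223 = 156.1 in
P_cr = π²EI / L_e² = π² × 28700×10³ × 29.28 / 156.1² = 3.404×10^5 lb
Factor of safety n = P_cr / P = 340.41 / 144 = 2.36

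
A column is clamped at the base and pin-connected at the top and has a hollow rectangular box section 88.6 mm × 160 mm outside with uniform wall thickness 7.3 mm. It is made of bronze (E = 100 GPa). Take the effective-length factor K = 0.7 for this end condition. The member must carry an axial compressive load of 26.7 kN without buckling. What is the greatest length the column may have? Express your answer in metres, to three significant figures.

L_max ≈ 18.1 m

Inner dimensions: h_i = 160 − 2×7.3 = 145.4 mm, b_i = 88.6 − 2×7.3 = 74.00 mm
Weak-axis I_min = (h_o·b_o³ − h_i·b_i³)/12 with b_o = 88.6, b_i = 74.00 mm (shorter outer/inner sides).
I_min = (160×88.6³ − 145.4×74.00³)/12 = 4.363×10^6 mm⁴
I = 4.363×10^-6 m⁴
At the buckling limit P_cr = P = 2.670×10^4 N
From P_cr = π²EI/(K·L)²:  L = (1/K)·√(π²EI/P_cr) = (1/0.7)·√(π²×1.00×10^11×4.363×10^-6/2.670×10^4)
L = 18.1 m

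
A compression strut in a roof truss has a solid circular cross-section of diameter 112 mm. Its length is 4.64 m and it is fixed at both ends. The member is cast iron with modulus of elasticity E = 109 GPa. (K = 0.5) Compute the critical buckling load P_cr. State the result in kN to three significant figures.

P_cr ≈ 1540 kN

I = πd⁴/64 = π×112⁴/64 = 7.724×10^6 mm⁴
I = 7.724×10^6 mm⁴ = 7.724×10^-6 m⁴
Effective length L_e = K·L = 0.5 × 4.64 = 2.320 m
P_cr = π²EI / L_e² = π² × 109×10⁹ × 7.724×10^-6 / 2.320² = 1.544×10^6 N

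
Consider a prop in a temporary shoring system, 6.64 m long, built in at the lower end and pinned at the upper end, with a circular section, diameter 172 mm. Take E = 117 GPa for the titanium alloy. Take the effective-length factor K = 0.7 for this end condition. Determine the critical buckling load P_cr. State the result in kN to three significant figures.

I = πd⁴/64 = π×172⁴/64 = 4.296×10^7 mm⁴
I = 4.296×10^7 mm⁴ = 4.296×10^-5 m⁴
Effective length L_e = K·L = 0.7 × 6.64 = 4.648 m
P_cr = π²EI / L_e² = π² × 117×10⁹ × 4.296×10^-5 / 4.648² = 2.296×10^6 N

P_cr ≈ 2300 kN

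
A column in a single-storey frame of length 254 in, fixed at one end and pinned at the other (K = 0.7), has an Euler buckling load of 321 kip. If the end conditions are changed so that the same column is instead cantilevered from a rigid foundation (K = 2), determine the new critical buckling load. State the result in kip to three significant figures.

P_cr ∝ 1/K², so P_cr,new = P_cr,old × (K_old/K_new)² = 321 × (0.7/2)²
= 321 × 0.1225 = 39.3 kip

P_cr ≈ 39.3 kip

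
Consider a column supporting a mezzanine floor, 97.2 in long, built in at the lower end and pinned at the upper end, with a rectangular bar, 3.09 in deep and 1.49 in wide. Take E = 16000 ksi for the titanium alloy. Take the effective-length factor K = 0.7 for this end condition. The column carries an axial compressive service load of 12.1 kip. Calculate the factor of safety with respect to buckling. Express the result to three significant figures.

n ≈ 2.40

Buckling occurs about the weak axis: I_min = h·b³/12 with b = 1.49 in (the shorter side).
I_min = 3.09×1.49³/12 = 0.8518 in⁴
Effective length L_e = K·L = 0.7 × 97.2 = 68.04 in
P_cr = π²EI / L_e² = π² × 16000×10³ × 0.8518 / 68.04² = 2.906×10^4 lb
Factor of safety n = P_cr / P = 29.055 / 12.1 = 2.40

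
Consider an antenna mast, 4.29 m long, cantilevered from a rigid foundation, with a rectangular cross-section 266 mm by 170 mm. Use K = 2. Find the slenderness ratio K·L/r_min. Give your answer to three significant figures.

Buckling occurs about the weak axis: I_min = h·b³/12 with b = 170 mm (the shorter side).
I_min = 266×170³/12 = 1.089×10^8 mm⁴
A = 4.522×10^4 mm²;  r_min = √(I/A) = √(1.089×10^8/4.522×10^4) = 49.07 mm
L_e = K·L = 2 × 4.29 m = 8.580 m = 8580.0 mm
λ = L_e / r_min = 8580.0 / 49.07 = 175

λ ≈ 175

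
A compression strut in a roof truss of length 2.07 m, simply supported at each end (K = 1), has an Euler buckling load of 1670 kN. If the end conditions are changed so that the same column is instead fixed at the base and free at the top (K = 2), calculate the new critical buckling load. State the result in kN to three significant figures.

P_cr ≈ 418 kN

P_cr ∝ 1/K², so P_cr,new = P_cr,old × (K_old/K_new)² = 1670 × (1/2)²
= 1670 × 0.2500 = 418 kN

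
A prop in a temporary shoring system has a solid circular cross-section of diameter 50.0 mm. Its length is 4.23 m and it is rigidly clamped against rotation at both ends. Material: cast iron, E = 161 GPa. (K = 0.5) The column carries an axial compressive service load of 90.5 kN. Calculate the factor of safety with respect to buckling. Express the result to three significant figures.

n ≈ 1.20

I = πd⁴/64 = π×50.0⁴/64 = 3.068×10^5 mm⁴
I = 3.068×10^5 mm⁴ = 3.068×10^-7 m⁴
Effective length L_e = K·L = 0.5 × 4.23 = 2.115 m
P_cr = π²EI / L_e² = π² × 161×10⁹ × 3.068×10^-7 / 2.115² = 1.090×10^5 N
Factor of safety n = P_cr / P = 108.98 / 90.5 = 1.20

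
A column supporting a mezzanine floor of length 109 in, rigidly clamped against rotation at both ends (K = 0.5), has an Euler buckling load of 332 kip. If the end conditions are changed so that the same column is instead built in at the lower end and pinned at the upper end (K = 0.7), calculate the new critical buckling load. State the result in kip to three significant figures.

P_cr ∝ 1/K², so P_cr,new = P_cr,old × (K_old/K_new)² = 332 × (0.5/0.7)²
= 332 × 0.5102 = 169 kip

P_cr ≈ 169 kip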